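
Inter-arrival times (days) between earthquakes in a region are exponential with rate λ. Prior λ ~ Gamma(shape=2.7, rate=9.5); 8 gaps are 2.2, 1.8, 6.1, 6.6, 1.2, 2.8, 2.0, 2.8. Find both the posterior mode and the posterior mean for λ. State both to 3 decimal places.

Σ times = 25.5. Posterior: Gamma(shape = 2.7+8 = 10.7, rate = 9.5+25.5 = 35.0).
Mode = (α−1)/β = 9.7/35.0 = 0.277.
Mean = α/β = 10.7/35.0 = 0.306.
Mean > mode: the posterior has a right tail.

MAP = 0.277, posterior mean = 0.306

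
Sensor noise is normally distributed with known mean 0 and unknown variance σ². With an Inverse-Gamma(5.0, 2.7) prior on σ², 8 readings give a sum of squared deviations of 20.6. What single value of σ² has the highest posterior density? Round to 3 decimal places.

Posterior: Inverse-Gamma(shape = 5.0+8/2 = 9.0, scale = 2.7+20.6/2 = 13.0).
Mode = β/(α+1) = 13.0/10.0 = 1.300.
Mean = β/(α−1) = 13.0/8.0 = 1.625.
This is the posterior mode — the MAP estimate.

1.300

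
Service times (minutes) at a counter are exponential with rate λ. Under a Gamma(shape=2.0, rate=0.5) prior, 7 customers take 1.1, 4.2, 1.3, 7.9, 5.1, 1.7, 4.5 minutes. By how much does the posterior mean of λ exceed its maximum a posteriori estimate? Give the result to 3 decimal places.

Σ times = 25.8. Posterior: Gamma(shape = 2.0+7 = 9.0, rate = 0.5+25.8 = 26.3).
Mode = (α−1)/β = 8.0/26.3 = 0.304.
Mean = α/β = 9.0/26.3 = 0.342.
Difference = 0.342 − 0.304 = 0.038.
Mean > mode: the posterior has a right tail.

0.038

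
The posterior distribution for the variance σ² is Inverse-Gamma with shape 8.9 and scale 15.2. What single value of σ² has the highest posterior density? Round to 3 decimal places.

Mode = β/(α+1) = 15.2/9.9 = 1.535.
Mean = β/(α−1) = 15.2/7.9 = 1.924.
This is the posterior mode — the MAP estimate.

1.535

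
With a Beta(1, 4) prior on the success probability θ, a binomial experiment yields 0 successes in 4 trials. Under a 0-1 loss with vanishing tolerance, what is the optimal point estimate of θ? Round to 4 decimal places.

0.0000

Posterior: Beta(1+0, 4+4) = Beta(1, 8).
Since α = 1 ≤ 1 and β > 1, the Beta density is monotone decreasing on [0,1]; the mode is at 0.
Mean = 1/(1+8) = 0.1111.
This is the posterior mode — the MAP estimate.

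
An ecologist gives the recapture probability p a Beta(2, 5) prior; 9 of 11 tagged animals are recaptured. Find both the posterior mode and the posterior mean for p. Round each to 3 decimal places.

MAP = 0.625; posterior mean = 0.611

Posterior: Beta(2+9, 5+2) = Beta(11, 7).
Mode = (11−1)/(11+7−2) = 10/16 = 0.625.
Mean = 11/(11+7) = 11/18 = 0.611.
Mode > mean: the posterior has a left tail.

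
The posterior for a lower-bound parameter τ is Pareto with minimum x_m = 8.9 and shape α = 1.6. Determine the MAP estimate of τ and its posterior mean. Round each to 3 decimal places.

The Pareto density is strictly decreasing on [x_m, ∞), so the mode is x_m = 8.900.
Mean = α·x_m/(α−1) = 1.6·8.9/0.6 = 23.733.

τ_MAP = 8.900, E[τ|data] = 23.733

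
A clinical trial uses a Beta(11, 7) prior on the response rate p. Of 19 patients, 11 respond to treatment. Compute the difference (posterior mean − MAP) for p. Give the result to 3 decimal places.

-0.005

Posterior: Beta(11+11, 7+8) = Beta(22, 15).
Mode = (22−1)/(22+15−2) = 21/35 = 0.600.
Mean = 22/(22+15) = 22/37 = 0.595.
Difference = 0.595 − 0.600 = -0.005.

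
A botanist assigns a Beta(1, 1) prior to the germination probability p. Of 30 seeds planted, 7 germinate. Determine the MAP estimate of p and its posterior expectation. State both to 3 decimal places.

Posterior: Beta(1+7, 1+23) = Beta(8, 24).
Mode = (8−1)/(8+24−2) = 7/30 = 0.233.
With a flat prior the MAP equals the MLE, 7/30.
Mean = 8/(8+24) = 8/32 = 0.250.
Right-skewed posterior ⇒ mode < mean.

MAP = 0.233; posterior mean = 0.250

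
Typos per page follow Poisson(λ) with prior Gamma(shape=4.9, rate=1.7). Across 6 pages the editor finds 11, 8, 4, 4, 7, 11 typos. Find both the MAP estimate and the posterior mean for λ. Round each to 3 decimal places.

Σ counts = 45. Posterior: Gamma(shape = 4.9+45 = 49.9, rate = 1.7+6 = 7.7).
Mode = (α−1)/β = 48.9/7.7 = 6.351.
Mean = α/β = 49.9/7.7 = 6.481.

MAP: 6.351. Posterior mean: 6.481.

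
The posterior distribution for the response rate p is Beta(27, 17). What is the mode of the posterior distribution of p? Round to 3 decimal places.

Mode = (27−1)/(27+17−2) = 26/42 = 0.619.
Mean = 27/(27+17) = 27/44 = 0.614.
This is the posterior mode — the MAP estimate.

0.619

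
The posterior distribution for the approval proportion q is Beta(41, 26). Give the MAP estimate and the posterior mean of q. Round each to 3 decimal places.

q_MAP = 0.615, E[q|data] = 0.612

Mode = (41−1)/(41+26−2) = 40/65 = 0.615.
Mean = 41/(41+26) = 41/67 = 0.612.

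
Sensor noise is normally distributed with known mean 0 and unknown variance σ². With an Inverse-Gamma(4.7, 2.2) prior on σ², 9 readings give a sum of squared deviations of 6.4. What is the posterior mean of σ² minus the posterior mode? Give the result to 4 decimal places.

0.1291

Posterior: Inverse-Gamma(shape = 4.7+9/2 = 9.2, scale = 2.2+6.4/2 = 5.4).
Mode = β/(α+1) = 5.4/10.2 = 0.5294.
Mean = β/(α−1) = 5.4/8.2 = 0.6585.
Difference = 0.6585 − 0.5294 = 0.1291.
The posterior is right-skewed, so the mean exceeds the mode.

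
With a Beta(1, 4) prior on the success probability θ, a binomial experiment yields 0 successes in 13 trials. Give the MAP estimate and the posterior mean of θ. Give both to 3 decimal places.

Posterior: Beta(1+0, 4+13) = Beta(1, 17).
Since α = 1 ≤ 1 and β > 1, the Beta density is monotone decreasing on [0,1]; the mode is at 0.
Mean = 1/(1+17) = 0.056.

MAP = 0.000, posterior mean = 0.056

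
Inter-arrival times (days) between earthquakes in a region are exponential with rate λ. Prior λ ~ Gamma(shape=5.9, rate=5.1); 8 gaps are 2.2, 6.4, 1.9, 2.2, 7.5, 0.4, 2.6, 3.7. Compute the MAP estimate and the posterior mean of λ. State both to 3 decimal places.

MAP = 0.403, posterior mean = 0.434

Σ times = 26.9. Posterior: Gamma(shape = 5.9+8 = 13.9, rate = 5.1+26.9 = 32.0).
Mode = (α−1)/β = 12.9/32.0 = 0.403.
Mean = α/β = 13.9/32.0 = 0.434.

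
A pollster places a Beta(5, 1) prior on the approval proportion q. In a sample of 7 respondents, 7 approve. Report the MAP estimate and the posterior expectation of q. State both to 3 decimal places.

Posterior: Beta(5+7, 1+0) = Beta(12, 1).
Since β = 1 ≤ 1 and α > 1, the Beta density is monotone increasing on [0,1]; the mode is at 1.
Mean = 12/(12+1) = 0.923.

MAP estimate = 1.000, posterior expectation = 0.923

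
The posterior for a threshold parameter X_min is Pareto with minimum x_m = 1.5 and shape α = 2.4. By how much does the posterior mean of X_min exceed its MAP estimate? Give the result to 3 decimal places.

1.071

The Pareto density is strictly decreasing on [x_m, ∞), so the mode is x_m = 1.500.
Mean = α·x_m/(α−1) = 2.4·1.5/1.4 = 2.571.
Difference = 2.571 − 1.500 = 1.071.
Mean > mode: the posterior has a right tail.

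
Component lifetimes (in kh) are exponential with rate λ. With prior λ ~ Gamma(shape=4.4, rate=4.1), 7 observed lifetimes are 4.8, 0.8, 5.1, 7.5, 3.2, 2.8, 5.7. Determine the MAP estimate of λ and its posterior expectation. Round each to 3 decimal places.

Σ times = 29.9. Posterior: Gamma(shape = 4.4+7 = 11.4, rate = 4.1+29.9 = 34.0).
Mode = (α−1)/β = 10.4/34.0 = 0.306.
Mean = α/β = 11.4/34.0 = 0.335.
Right-skewed posterior ⇒ mode < mean.

MAP: 0.306. Posterior mean: 0.335.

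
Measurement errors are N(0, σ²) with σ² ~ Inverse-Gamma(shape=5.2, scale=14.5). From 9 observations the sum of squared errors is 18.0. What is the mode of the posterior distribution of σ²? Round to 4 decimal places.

2.1963

Posterior: Inverse-Gamma(shape = 5.2+9/2 = 9.7, scale = 14.5+18.0/2 = 23.5).
Mode = β/(α+1) = 23.5/10.7 = 2.1963.
Mean = β/(α−1) = 23.5/8.7 = 2.7011.
This is the posterior mode — the MAP estimate.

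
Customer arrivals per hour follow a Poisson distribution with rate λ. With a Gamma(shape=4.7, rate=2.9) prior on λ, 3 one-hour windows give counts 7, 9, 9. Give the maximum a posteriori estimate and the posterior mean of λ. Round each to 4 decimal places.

Σ counts = 25. Posterior: Gamma(shape = 4.7+25 = 29.7, rate = 2.9+3 = 5.9).
Mode = (α−1)/β = 28.7/5.9 = 4.8644.
Mean = α/β = 29.7/5.9 = 5.0339.

MAP: 4.8644. Posterior mean: 5.0339.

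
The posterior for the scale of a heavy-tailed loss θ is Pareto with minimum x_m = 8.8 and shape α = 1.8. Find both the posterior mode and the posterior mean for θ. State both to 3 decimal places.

The Pareto density is strictly decreasing on [x_m, ∞), so the mode is x_m = 8.800.
Mean = α·x_m/(α−1) = 1.8·8.8/0.8 = 19.800.

MAP = 8.800; posterior mean = 19.800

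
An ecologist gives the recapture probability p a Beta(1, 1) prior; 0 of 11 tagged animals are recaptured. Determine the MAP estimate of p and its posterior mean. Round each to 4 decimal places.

p_MAP = 0.0000, E[p|data] = 0.0769

Posterior: Beta(1+0, 1+11) = Beta(1, 12).
Since α = 1 ≤ 1 and β > 1, the Beta density is monotone decreasing on [0,1]; the mode is at 0.
Mean = 1/(1+12) = 0.0769.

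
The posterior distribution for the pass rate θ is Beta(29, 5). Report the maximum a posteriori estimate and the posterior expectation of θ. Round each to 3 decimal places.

maximum a posteriori estimate = 0.875, posterior expectation = 0.853

Mode = (29−1)/(29+5−2) = 28/32 = 0.875.
Mean = 29/(29+5) = 29/34 = 0.853.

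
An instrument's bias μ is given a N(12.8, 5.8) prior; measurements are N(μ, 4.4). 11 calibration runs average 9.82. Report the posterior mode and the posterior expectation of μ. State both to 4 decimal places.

μ_MAP = 10.0123, E[μ|data] = 10.0123

Posterior for μ is Normal. Precision-weighted mean: (1/5.8·12.8 + 11/4.4·9.82) / (1/5.8 + 11/4.4) = 10.0123.
A Normal posterior is symmetric, so mode = mean.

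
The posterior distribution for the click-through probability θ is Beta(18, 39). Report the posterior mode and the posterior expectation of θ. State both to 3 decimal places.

posterior mode = 0.309, posterior expectation = 0.316

Mode = (18−1)/(18+39−2) = 17/55 = 0.309.
Mean = 18/(18+39) = 18/57 = 0.316.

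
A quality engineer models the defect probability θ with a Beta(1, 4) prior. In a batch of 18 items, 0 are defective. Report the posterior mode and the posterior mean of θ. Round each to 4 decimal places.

MAP: 0.0000. Posterior mean: 0.0435.

Posterior: Beta(1+0, 4+18) = Beta(1, 22).
Since α = 1 ≤ 1 and β > 1, the Beta density is monotone decreasing on [0,1]; the mode is at 0.
Mean = 1/(1+22) = 0.0435.
The mean is pulled above the mode by the posterior's right skew.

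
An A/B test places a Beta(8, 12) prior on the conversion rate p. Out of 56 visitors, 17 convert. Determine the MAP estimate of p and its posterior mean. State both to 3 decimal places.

MAP: 0.324. Posterior mean: 0.329.

Posterior: Beta(8+17, 12+39) = Beta(25, 51).
Mode = (25−1)/(25+51−2) = 24/74 = 0.324.
Mean = 25/(25+51) = 25/76 = 0.329.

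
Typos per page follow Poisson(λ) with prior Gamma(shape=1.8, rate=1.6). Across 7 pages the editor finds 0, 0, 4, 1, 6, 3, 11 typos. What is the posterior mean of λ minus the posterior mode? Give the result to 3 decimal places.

0.116

Σ counts = 25. Posterior: Gamma(shape = 1.8+25 = 26.8, rate = 1.6+7 = 8.6).
Mode = (α−1)/β = 25.8/8.6 = 3.000.
Mean = α/β = 26.8/8.6 = 3.116.
Difference = 3.116 − 3.000 = 0.116.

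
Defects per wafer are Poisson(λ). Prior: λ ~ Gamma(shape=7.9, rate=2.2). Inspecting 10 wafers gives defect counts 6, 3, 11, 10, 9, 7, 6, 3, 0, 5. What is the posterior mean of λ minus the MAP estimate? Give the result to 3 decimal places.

0.082

Σ counts = 60. Posterior: Gamma(shape = 7.9+60 = 67.9, rate = 2.2+10 = 12.2).
Mode = (α−1)/β = 66.9/12.2 = 5.484.
Mean = α/β = 67.9/12.2 = 5.566.
Difference = 5.566 − 5.484 = 0.082.
Mean > mode: the posterior has a right tail.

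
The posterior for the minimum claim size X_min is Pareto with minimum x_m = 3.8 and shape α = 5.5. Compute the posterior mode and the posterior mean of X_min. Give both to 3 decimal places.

The Pareto density is strictly decreasing on [x_m, ∞), so the mode is x_m = 3.800.
Mean = α·x_m/(α−1) = 5.5·3.8/4.5 = 4.644.
Right-skewed posterior ⇒ mode < mean.

posterior mode = 3.800, posterior mean = 4.644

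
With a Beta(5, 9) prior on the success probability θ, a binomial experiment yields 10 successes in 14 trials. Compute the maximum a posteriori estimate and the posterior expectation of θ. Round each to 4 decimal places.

Posterior: Beta(5+10, 9+4) = Beta(15, 13).
Mode = (15−1)/(15+13−2) = 14/26 = 0.5385.
Mean = 15/(15+13) = 15/28 = 0.5357.
The mean is pulled below the mode by the posterior's left skew.

maximum a posteriori estimate = 0.5385, posterior expectation = 0.5357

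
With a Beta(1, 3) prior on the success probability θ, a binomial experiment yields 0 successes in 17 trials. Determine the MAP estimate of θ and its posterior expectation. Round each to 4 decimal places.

MAP: 0.0000. Posterior mean: 0.0476.

Posterior: Beta(1+0, 3+17) = Beta(1, 20).
Since α = 1 ≤ 1 and β > 1, the Beta density is monotone decreasing on [0,1]; the mode is at 0.
Mean = 1/(1+20) = 0.0476.
Mean > mode: the posterior has a right tail.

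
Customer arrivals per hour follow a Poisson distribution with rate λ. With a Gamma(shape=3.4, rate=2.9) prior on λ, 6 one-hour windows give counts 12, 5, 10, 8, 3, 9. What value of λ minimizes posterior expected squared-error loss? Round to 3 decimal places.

Σ counts = 47. Posterior: Gamma(shape = 3.4+47 = 50.4, rate = 2.9+6 = 8.9).
Mode = (α−1)/β = 49.4/8.9 = 5.551.
Mean = α/β = 50.4/8.9 = 5.663.
Squared-error loss ⇒ the optimal estimator is the posterior mean.

5.663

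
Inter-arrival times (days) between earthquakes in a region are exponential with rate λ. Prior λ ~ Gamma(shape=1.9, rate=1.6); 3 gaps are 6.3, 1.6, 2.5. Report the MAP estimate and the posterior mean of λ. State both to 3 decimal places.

λ_MAP = 0.325, E[λ|data] = 0.408

Σ times = 10.4. Posterior: Gamma(shape = 1.9+3 = 4.9, rate = 1.6+10.4 = 12.0).
Mode = (α−1)/β = 3.9/12.0 = 0.325.
Mean = α/β = 4.9/12.0 = 0.408.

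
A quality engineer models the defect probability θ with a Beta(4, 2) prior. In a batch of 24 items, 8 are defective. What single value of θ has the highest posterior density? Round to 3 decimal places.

0.393

Posterior: Beta(4+8, 2+16) = Beta(12, 18).
Mode = (12−1)/(12+18−2) = 11/28 = 0.393.
Mean = 12/(12+18) = 12/30 = 0.400.
This is the posterior mode — the MAP estimate.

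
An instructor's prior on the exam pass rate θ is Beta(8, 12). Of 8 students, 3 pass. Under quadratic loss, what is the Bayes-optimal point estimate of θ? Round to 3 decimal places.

Posterior: Beta(8+3, 12+5) = Beta(11, 17).
Mode = (11−1)/(11+17−2) = 10/26 = 0.385.
Mean = 11/(11+17) = 11/28 = 0.393.
Quadratic loss ⇒ the optimal estimator is the posterior mean.

0.393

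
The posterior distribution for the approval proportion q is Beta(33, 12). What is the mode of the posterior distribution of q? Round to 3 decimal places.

Mode = (33−1)/(33+12−2) = 32/43 = 0.744.
Mean = 33/(33+12) = 33/45 = 0.733.
This is the posterior mode — the MAP estimate.

0.744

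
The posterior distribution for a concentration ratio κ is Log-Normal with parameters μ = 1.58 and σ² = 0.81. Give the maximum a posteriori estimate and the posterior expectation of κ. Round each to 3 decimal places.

Mode = exp(μ − σ²) = exp(0.77) = 2.160.
Mean = exp(μ + σ²/2) = exp(1.985) = 7.279.

MAP: 2.160. Posterior mean: 7.279.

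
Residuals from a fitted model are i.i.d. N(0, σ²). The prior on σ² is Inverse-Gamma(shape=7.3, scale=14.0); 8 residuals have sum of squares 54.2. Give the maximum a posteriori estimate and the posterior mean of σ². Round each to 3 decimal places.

Posterior: Inverse-Gamma(shape = 7.3+8/2 = 11.3, scale = 14.0+54.2/2 = 41.1).
Mode = β/(α+1) = 41.1/12.3 = 3.341.
Mean = β/(α−1) = 41.1/10.3 = 3.990.
Mean > mode: the posterior has a right tail.

MAP = 3.341, posterior mean = 3.990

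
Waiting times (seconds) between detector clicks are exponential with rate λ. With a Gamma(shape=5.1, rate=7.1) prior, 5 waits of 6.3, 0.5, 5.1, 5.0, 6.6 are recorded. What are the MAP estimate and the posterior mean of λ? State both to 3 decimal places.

MAP estimate = 0.297, posterior mean = 0.330

Σ times = 23.5. Posterior: Gamma(shape = 5.1+5 = 10.1, rate = 7.1+23.5 = 30.6).
Mode = (α−1)/β = 9.1/30.6 = 0.297.
Mean = α/β = 10.1/30.6 = 0.330.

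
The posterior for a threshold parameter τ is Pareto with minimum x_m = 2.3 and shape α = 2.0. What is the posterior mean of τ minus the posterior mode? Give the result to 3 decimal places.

The Pareto density is strictly decreasing on [x_m, ∞), so the mode is x_m = 2.300.
Mean = α·x_m/(α−1) = 2.0·2.3/1.0 = 4.600.
Difference = 4.600 − 2.300 = 2.300.
The mean is pulled above the mode by the posterior's right skew.

2.300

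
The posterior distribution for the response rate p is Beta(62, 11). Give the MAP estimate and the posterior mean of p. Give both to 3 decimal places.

Mode = (62−1)/(62+11−2) = 61/71 = 0.859.
Mean = 62/(62+11) = 62/73 = 0.849.
The posterior is left-skewed, so the mode exceeds the mean.

MAP = 0.859; posterior mean = 0.849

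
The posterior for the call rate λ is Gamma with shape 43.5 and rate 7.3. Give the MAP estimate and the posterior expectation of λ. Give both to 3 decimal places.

Mode = (α−1)/β = 42.5/7.3 = 5.822.
Mean = α/β = 43.5/7.3 = 5.959.
The posterior is right-skewed, so the mean exceeds the mode.

MAP: 5.822. Posterior mean: 5.959.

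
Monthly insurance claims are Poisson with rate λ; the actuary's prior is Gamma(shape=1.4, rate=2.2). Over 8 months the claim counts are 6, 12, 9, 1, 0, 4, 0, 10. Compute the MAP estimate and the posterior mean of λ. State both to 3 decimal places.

MAP = 4.157; posterior mean = 4.255

Σ counts = 42. Posterior: Gamma(shape = 1.4+42 = 43.4, rate = 2.2+8 = 10.2).
Mode = (α−1)/β = 42.4/10.2 = 4.157.
Mean = α/β = 43.4/10.2 = 4.255.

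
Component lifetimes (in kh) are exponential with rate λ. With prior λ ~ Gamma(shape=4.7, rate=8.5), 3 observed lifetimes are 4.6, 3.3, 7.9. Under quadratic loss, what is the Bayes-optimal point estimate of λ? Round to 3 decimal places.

Σ times = 15.8. Posterior: Gamma(shape = 4.7+3 = 7.7, rate = 8.5+15.8 = 24.3).
Mode = (α−1)/β = 6.7/24.3 = 0.276.
Mean = α/β = 7.7/24.3 = 0.317.
Quadratic loss ⇒ the optimal estimator is the posterior mean.

0.317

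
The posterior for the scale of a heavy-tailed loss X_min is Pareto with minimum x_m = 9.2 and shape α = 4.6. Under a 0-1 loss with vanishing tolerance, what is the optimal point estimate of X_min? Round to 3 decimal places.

9.200

The Pareto density is strictly decreasing on [x_m, ∞), so the mode is x_m = 9.200.
Mean = α·x_m/(α−1) = 4.6·9.2/3.6 = 11.756.
This is the posterior mode — the MAP estimate.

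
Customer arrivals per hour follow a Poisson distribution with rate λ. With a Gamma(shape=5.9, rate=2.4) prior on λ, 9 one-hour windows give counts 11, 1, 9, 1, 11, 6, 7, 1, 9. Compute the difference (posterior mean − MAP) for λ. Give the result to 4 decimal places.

0.0877

Σ counts = 56. Posterior: Gamma(shape = 5.9+56 = 61.9, rate = 2.4+9 = 11.4).
Mode = (α−1)/β = 60.9/11.4 = 5.3421.
Mean = α/β = 61.9/11.4 = 5.4298.
Difference = 5.4298 − 5.3421 = 0.0877.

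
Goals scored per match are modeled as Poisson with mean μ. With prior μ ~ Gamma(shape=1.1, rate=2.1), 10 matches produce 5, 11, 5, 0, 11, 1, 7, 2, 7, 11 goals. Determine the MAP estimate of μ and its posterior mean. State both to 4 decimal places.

MAP = 4.9669, posterior mean = 5.0496

Σ counts = 60. Posterior: Gamma(shape = 1.1+60 = 61.1, rate = 2.1+10 = 12.1).
Mode = (α−1)/β = 60.1/12.1 = 4.9669.
Mean = α/β = 61.1/12.1 = 5.0496.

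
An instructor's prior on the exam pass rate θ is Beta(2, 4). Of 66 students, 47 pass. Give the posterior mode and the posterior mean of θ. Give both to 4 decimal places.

θ_MAP = 0.6857, E[θ|data] = 0.6806

Posterior: Beta(2+47, 4+19) = Beta(49, 23).
Mode = (49−1)/(49+23−2) = 48/70 = 0.6857.
Mean = 49/(49+23) = 49/72 = 0.6806.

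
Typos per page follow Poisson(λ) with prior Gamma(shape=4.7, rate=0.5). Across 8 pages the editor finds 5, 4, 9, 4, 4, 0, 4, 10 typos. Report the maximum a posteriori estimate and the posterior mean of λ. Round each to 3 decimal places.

maximum a posteriori estimate = 5.141, posterior mean = 5.259

Σ counts = 40. Posterior: Gamma(shape = 4.7+40 = 44.7, rate = 0.5+8 = 8.5).
Mode = (α−1)/β = 43.7/8.5 = 5.141.
Mean = α/β = 44.7/8.5 = 5.259.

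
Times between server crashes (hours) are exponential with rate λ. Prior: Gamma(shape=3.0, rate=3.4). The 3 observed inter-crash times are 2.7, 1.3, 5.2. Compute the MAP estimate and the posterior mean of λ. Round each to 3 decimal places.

MAP estimate = 0.397, posterior mean = 0.476

Σ times = 9.2. Posterior: Gamma(shape = 3.0+3 = 6.0, rate = 3.4+9.2 = 12.6).
Mode = (α−1)/β = 5.0/12.6 = 0.397.
Mean = α/β = 6.0/12.6 = 0.476.
Mean > mode: the posterior has a right tail.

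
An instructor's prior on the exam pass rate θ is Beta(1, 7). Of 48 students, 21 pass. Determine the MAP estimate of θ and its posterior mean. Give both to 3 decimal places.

MAP = 0.389, posterior mean = 0.393

Posterior: Beta(1+21, 7+27) = Beta(22, 34).
Mode = (22−1)/(22+34−2) = 21/54 = 0.389.
Mean = 22/(22+34) = 22/56 = 0.393.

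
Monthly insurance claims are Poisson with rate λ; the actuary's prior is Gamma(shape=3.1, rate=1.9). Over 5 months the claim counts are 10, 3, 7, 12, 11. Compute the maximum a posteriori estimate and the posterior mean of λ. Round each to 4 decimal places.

Σ counts = 43. Posterior: Gamma(shape = 3.1+43 = 46.1, rate = 1.9+5 = 6.9).
Mode = (α−1)/β = 45.1/6.9 = 6.5362.
Mean = α/β = 46.1/6.9 = 6.6812.
The posterior is right-skewed, so the mean exceeds the mode.

maximum a posteriori estimate = 6.5362, posterior mean = 6.6812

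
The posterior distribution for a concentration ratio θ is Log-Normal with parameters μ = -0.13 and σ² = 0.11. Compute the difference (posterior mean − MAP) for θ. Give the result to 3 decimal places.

0.141

Mode = exp(μ − σ²) = exp(-0.24) = 0.787.
Mean = exp(μ + σ²/2) = exp(-0.075) = 0.928.
Difference = 0.928 − 0.787 = 0.141.
The posterior is right-skewed, so the mean exceeds the mode.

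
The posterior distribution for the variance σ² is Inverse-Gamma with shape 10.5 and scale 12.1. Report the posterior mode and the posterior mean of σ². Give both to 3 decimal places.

Mode = β/(α+1) = 12.1/11.5 = 1.052.
Mean = β/(α−1) = 12.1/9.5 = 1.274.
The posterior is right-skewed, so the mean exceeds the mode.

σ²_MAP = 1.052, E[σ²|data] = 1.274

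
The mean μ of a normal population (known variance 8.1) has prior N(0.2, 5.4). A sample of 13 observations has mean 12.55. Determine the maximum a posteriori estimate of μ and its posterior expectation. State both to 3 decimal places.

Posterior for μ is Normal. Precision-weighted mean: (1/5.4·0.2 + 13/8.1·12.55) / (1/5.4 + 13/8.1) = 11.272.
A Normal posterior is symmetric, so mode = mean.

μ_MAP = 11.272, E[μ|data] = 11.272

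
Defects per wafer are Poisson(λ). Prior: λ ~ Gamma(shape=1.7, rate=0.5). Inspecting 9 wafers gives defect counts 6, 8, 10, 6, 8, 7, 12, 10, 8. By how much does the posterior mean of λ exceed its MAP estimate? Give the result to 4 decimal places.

0.1053

Σ counts = 75. Posterior: Gamma(shape = 1.7+75 = 76.7, rate = 0.5+9 = 9.5).
Mode = (α−1)/β = 75.7/9.5 = 7.9684.
Mean = α/β = 76.7/9.5 = 8.0737.
Difference = 8.0737 − 7.9684 = 0.1053.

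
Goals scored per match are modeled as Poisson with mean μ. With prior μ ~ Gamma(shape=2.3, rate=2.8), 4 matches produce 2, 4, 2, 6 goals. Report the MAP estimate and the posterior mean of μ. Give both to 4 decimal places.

MAP = 2.2500; posterior mean = 2.3971

Σ counts = 14. Posterior: Gamma(shape = 2.3+14 = 16.3, rate = 2.8+4 = 6.8).
Mode = (α−1)/β = 15.3/6.8 = 2.2500.
Mean = α/β = 16.3/6.8 = 2.3971.
The posterior is right-skewed, so the mean exceeds the mode.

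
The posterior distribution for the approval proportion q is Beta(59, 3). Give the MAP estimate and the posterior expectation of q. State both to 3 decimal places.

Mode = (59−1)/(59+3−2) = 58/60 = 0.967.
Mean = 59/(59+3) = 59/62 = 0.952.

MAP = 0.967; posterior mean = 0.952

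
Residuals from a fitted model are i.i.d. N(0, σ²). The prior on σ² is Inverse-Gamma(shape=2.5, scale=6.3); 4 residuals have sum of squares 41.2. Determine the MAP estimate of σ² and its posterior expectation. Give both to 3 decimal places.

MAP = 4.891, posterior mean = 7.686

Posterior: Inverse-Gamma(shape = 2.5+4/2 = 4.5, scale = 6.3+41.2/2 = 26.9).
Mode = β/(α+1) = 26.9/5.5 = 4.891.
Mean = β/(α−1) = 26.9/3.5 = 7.686.
Mean > mode: the posterior has a right tail.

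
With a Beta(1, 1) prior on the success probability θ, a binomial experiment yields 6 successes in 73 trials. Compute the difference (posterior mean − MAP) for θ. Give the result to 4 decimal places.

Posterior: Beta(1+6, 1+67) = Beta(7, 68).
Mode = (7−1)/(7+68−2) = 6/73 = 0.0822.
With a flat prior the MAP equals the MLE, 6/73.
Mean = 7/(7+68) = 7/75 = 0.0933.
Difference = 0.0933 − 0.0822 = 0.0111.

0.0111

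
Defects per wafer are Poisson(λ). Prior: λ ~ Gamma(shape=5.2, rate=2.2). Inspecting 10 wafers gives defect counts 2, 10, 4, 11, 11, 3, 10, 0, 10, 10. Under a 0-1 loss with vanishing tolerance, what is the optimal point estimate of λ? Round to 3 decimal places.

Σ counts = 71. Posterior: Gamma(shape = 5.2+71 = 76.2, rate = 2.2+10 = 12.2).
Mode = (α−1)/β = 75.2/12.2 = 6.164.
Mean = α/β = 76.2/12.2 = 6.246.
This is the posterior mode — the MAP estimate.

6.164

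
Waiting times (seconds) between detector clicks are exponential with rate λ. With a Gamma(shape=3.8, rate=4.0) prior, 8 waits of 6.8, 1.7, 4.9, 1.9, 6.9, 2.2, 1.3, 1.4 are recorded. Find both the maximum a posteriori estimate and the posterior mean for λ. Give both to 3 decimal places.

Σ times = 27.1. Posterior: Gamma(shape = 3.8+8 = 11.8, rate = 4.0+27.1 = 31.1).
Mode = (α−1)/β = 10.8/31.1 = 0.347.
Mean = α/β = 11.8/31.1 = 0.379.

MAP = 0.347; posterior mean = 0.379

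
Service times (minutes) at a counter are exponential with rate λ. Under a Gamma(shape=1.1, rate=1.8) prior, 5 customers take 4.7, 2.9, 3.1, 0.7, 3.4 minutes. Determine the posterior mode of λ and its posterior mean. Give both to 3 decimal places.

Σ times = 14.8. Posterior: Gamma(shape = 1.1+5 = 6.1, rate = 1.8+14.8 = 16.6).
Mode = (α−1)/β = 5.1/16.6 = 0.307.
Mean = α/β = 6.1/16.6 = 0.367.

posterior mode = 0.307, posterior mean = 0.367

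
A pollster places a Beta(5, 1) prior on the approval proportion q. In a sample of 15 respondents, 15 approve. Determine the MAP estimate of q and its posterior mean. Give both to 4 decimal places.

MAP: 1.0000. Posterior mean: 0.9524.

Posterior: Beta(5+15, 1+0) = Beta(20, 1).
Since β = 1 ≤ 1 and α > 1, the Beta density is monotone increasing on [0,1]; the mode is at 1.
Mean = 20/(20+1) = 0.9524.
The posterior is left-skewed, so the mode exceeds the mean.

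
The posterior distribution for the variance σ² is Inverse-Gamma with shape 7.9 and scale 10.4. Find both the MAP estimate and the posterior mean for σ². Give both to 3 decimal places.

MAP: 1.169. Posterior mean: 1.507.

Mode = β/(α+1) = 10.4/8.9 = 1.169.
Mean = β/(α−1) = 10.4/6.9 = 1.507.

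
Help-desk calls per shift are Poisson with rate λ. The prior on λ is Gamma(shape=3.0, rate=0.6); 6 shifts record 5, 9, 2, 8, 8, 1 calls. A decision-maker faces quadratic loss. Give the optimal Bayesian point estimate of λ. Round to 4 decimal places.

Σ counts = 33. Posterior: Gamma(shape = 3.0+33 = 36.0, rate = 0.6+6 = 6.6).
Mode = (α−1)/β = 35.0/6.6 = 5.3030.
Mean = α/β = 36.0/6.6 = 5.4545.
Quadratic loss ⇒ the optimal estimator is the posterior mean.

5.4545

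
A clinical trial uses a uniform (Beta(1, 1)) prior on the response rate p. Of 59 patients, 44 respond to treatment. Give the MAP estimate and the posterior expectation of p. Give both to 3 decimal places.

MAP: 0.746. Posterior mean: 0.738.

Posterior: Beta(1+44, 1+15) = Beta(45, 16).
Mode = (45−1)/(45+16−2) = 44/59 = 0.746.
With a flat prior the MAP equals the MLE, 44/59.
Mean = 45/(45+16) = 45/61 = 0.738.
The posterior is left-skewed, so the mode exceeds the mean.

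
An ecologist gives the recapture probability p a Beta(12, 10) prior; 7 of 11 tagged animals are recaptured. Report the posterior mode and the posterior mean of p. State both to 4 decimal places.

Posterior: Beta(12+7, 10+4) = Beta(19, 14).
Mode = (19−1)/(19+14−2) = 18/31 = 0.5806.
Mean = 19/(19+14) = 19/33 = 0.5758.
The posterior is left-skewed, so the mode exceeds the mean.

MAP: 0.5806. Posterior mean: 0.5758.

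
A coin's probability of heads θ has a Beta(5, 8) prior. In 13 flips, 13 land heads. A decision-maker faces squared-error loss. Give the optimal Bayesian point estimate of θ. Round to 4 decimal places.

Posterior: Beta(5+13, 8+0) = Beta(18, 8).
Mode = (18−1)/(18+8−2) = 17/24 = 0.7083.
Mean = 18/(18+8) = 18/26 = 0.6923.
Squared-error loss ⇒ the optimal estimator is the posterior mean.

0.6923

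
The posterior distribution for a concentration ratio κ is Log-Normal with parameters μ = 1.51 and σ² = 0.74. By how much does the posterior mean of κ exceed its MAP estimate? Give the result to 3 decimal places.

4.394

Mode = exp(μ − σ²) = exp(0.77) = 2.160.
Mean = exp(μ + σ²/2) = exp(1.880) = 6.554.
Difference = 6.554 − 2.160 = 4.394.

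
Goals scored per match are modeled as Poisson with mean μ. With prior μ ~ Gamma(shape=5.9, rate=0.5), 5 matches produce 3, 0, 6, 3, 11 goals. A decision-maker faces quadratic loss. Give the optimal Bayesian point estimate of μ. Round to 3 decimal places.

5.255

Σ counts = 23. Posterior: Gamma(shape = 5.9+23 = 28.9, rate = 0.5+5 = 5.5).
Mode = (α−1)/β = 27.9/5.5 = 5.073.
Mean = α/β = 28.9/5.5 = 5.255.
Quadratic loss ⇒ the optimal estimator is the posterior mean.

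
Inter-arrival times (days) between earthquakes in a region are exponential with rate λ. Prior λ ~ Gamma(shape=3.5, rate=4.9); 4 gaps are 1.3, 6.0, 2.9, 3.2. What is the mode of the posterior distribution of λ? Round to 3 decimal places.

Σ times = 13.4. Posterior: Gamma(shape = 3.5+4 = 7.5, rate = 4.9+13.4 = 18.3).
Mode = (α−1)/β = 6.5/18.3 = 0.355.
Mean = α/β = 7.5/18.3 = 0.410.
This is the posterior mode — the MAP estimate.

0.355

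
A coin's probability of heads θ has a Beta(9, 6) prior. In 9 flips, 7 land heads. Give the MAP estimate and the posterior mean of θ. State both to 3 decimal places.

MAP: 0.682. Posterior mean: 0.667.

Posterior: Beta(9+7, 6+2) = Beta(16, 8).
Mode = (16−1)/(16+8−2) = 15/22 = 0.682.
Mean = 16/(16+8) = 16/24 = 0.667.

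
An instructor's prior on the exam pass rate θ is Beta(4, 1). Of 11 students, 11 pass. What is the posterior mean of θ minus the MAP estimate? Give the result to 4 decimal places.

-0.0625

Posterior: Beta(4+11, 1+0) = Beta(15, 1).
Since β = 1 ≤ 1 and α > 1, the Beta density is monotone increasing on [0,1]; the mode is at 1.
Mean = 15/(15+1) = 0.9375.
Difference = 0.9375 − 1.0000 = -0.0625.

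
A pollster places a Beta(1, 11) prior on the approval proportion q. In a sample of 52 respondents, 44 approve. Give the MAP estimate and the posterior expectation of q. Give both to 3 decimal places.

Posterior: Beta(1+44, 11+8) = Beta(45, 19).
Mode = (45−1)/(45+19−2) = 44/62 = 0.710.
Mean = 45/(45+19) = 45/64 = 0.703.
The mean is pulled below the mode by the posterior's left skew.

q_MAP = 0.710, E[q|data] = 0.703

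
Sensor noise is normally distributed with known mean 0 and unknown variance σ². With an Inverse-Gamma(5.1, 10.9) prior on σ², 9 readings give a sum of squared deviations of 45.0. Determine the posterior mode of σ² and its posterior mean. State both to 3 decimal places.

MAP: 3.151. Posterior mean: 3.884.

Posterior: Inverse-Gamma(shape = 5.1+9/2 = 9.6, scale = 10.9+45.0/2 = 33.4).
Mode = β/(α+1) = 33.4/10.6 = 3.151.
Mean = β/(α−1) = 33.4/8.6 = 3.884.
Mean > mode: the posterior has a right tail.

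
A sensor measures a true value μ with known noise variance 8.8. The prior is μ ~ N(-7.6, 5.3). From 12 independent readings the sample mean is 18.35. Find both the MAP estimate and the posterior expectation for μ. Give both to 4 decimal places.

MAP estimate = 15.1959, posterior expectation = 15.1959

Posterior for μ is Normal. Precision-weighted mean: (1/5.3·-7.6 + 12/8.8·18.35) / (1/5.3 + 12/8.8) = 15.1959.
A Normal posterior is symmetric, so mode = mean.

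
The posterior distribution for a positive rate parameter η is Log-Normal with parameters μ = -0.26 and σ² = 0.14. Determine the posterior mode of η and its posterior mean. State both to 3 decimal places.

Mode = exp(μ − σ²) = exp(-0.40) = 0.670.
Mean = exp(μ + σ²/2) = exp(-0.190) = 0.827.

MAP = 0.670, posterior mean = 0.827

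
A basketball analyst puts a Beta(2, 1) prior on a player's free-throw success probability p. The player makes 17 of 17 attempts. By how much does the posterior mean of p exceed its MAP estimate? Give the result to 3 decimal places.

Posterior: Beta(2+17, 1+0) = Beta(19, 1).
Since β = 1 ≤ 1 and α > 1, the Beta density is monotone increasing on [0,1]; the mode is at 1.
Mean = 19/(19+1) = 0.950.
Difference = 0.950 − 1.000 = -0.050.

-0.050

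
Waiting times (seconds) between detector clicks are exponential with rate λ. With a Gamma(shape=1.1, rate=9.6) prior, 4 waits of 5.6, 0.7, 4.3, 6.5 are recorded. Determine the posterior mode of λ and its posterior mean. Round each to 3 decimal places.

λ_MAP = 0.154, E[λ|data] = 0.191

Σ times = 17.1. Posterior: Gamma(shape = 1.1+4 = 5.1, rate = 9.6+17.1 = 26.7).
Mode = (α−1)/β = 4.1/26.7 = 0.154.
Mean = α/β = 5.1/26.7 = 0.191.
Mean > mode: the posterior has a right tail.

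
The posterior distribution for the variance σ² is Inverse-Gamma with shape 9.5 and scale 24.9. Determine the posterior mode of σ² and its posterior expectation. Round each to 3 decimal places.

Mode = β/(α+1) = 24.9/10.5 = 2.371.
Mean = β/(α−1) = 24.9/8.5 = 2.929.

MAP: 2.371. Posterior mean: 2.929.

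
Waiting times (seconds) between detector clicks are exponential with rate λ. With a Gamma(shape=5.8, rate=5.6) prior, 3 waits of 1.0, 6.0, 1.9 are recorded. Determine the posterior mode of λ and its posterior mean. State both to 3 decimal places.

Σ times = 8.9. Posterior: Gamma(shape = 5.8+3 = 8.8, rate = 5.6+8.9 = 14.5).
Mode = (α−1)/β = 7.8/14.5 = 0.538.
Mean = α/β = 8.8/14.5 = 0.607.

MAP = 0.538, posterior mean = 0.607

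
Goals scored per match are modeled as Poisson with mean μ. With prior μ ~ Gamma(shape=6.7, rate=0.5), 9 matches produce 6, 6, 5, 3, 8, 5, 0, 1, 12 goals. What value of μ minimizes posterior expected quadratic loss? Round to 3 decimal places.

5.547

Σ counts = 46. Posterior: Gamma(shape = 6.7+46 = 52.7, rate = 0.5+9 = 9.5).
Mode = (α−1)/β = 51.7/9.5 = 5.442.
Mean = α/β = 52.7/9.5 = 5.547.
Quadratic loss ⇒ the optimal estimator is the posterior mean.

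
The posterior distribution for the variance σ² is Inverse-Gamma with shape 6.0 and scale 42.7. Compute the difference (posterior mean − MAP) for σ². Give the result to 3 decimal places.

Mode = β/(α+1) = 42.7/7.0 = 6.100.
Mean = β/(α−1) = 42.7/5.0 = 8.540.
Difference = 8.540 − 6.100 = 2.440.
The mean is pulled above the mode by the posterior's right skew.

2.440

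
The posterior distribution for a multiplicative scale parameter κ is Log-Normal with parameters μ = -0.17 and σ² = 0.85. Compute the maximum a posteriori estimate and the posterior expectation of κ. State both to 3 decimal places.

Mode = exp(μ − σ²) = exp(-1.02) = 0.361.
Mean = exp(μ + σ²/2) = exp(0.255) = 1.290.

MAP = 0.361; posterior mean = 1.290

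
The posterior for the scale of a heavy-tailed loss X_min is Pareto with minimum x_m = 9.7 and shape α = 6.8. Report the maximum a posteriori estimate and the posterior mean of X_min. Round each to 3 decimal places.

X_min_MAP = 9.700, E[X_min|data] = 11.372

The Pareto density is strictly decreasing on [x_m, ∞), so the mode is x_m = 9.700.
Mean = α·x_m/(α−1) = 6.8·9.7/5.8 = 11.372.
The mean is pulled above the mode by the posterior's right skew.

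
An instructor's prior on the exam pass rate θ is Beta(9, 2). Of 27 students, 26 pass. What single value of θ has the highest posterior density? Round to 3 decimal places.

0.944

Posterior: Beta(9+26, 2+1) = Beta(35, 3).
Mode = (35−1)/(35+3−2) = 34/36 = 0.944.
Mean = 35/(35+3) = 35/38 = 0.921.
This is the posterior mode — the MAP estimate.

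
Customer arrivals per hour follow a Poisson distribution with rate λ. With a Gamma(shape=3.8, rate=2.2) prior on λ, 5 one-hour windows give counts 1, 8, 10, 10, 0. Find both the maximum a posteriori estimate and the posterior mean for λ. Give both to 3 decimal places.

MAP = 4.417; posterior mean = 4.556

Σ counts = 29. Posterior: Gamma(shape = 3.8+29 = 32.8, rate = 2.2+5 = 7.2).
Mode = (α−1)/β = 31.8/7.2 = 4.417.
Mean = α/β = 32.8/7.2 = 4.556.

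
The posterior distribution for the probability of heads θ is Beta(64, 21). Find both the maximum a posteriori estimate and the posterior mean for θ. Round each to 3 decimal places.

maximum a posteriori estimate = 0.759, posterior mean = 0.753

Mode = (64−1)/(64+21−2) = 63/83 = 0.759.
Mean = 64/(64+21) = 64/85 = 0.753.
Left-skewed posterior ⇒ mean < mode.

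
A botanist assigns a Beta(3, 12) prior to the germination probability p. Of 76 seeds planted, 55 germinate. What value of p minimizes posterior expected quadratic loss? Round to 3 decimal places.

0.637

Posterior: Beta(3+55, 12+21) = Beta(58, 33).
Mode = (58−1)/(58+33−2) = 57/89 = 0.640.
Mean = 58/(58+33) = 58/91 = 0.637.
Quadratic loss ⇒ the optimal estimator is the posterior mean.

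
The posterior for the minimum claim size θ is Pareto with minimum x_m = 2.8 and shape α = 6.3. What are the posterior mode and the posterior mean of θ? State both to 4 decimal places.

MAP: 2.8000. Posterior mean: 3.3283.

The Pareto density is strictly decreasing on [x_m, ∞), so the mode is x_m = 2.8000.
Mean = α·x_m/(α−1) = 6.3·2.8/5.3 = 3.3283.
Right-skewed posterior ⇒ mode < mean.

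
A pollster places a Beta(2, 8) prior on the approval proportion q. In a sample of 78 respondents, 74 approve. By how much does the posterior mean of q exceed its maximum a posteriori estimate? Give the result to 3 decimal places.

-0.008

Posterior: Beta(2+74, 8+4) = Beta(76, 12).
Mode = (76−1)/(76+12−2) = 75/86 = 0.872.
Mean = 76/(76+12) = 76/88 = 0.864.
Difference = 0.864 − 0.872 = -0.008.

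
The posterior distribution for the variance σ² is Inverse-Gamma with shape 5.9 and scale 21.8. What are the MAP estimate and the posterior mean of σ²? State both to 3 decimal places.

MAP = 3.159, posterior mean = 4.449

Mode = β/(α+1) = 21.8/6.9 = 3.159.
Mean = β/(α−1) = 21.8/4.9 = 4.449.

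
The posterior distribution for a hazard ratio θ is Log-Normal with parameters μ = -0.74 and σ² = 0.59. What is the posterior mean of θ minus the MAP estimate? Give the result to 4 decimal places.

Mode = exp(μ − σ²) = exp(-1.33) = 0.2645.
Mean = exp(μ + σ²/2) = exp(-0.445) = 0.6408.
Difference = 0.6408 − 0.2645 = 0.3763.
Mean > mode: the posterior has a right tail.

0.3763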